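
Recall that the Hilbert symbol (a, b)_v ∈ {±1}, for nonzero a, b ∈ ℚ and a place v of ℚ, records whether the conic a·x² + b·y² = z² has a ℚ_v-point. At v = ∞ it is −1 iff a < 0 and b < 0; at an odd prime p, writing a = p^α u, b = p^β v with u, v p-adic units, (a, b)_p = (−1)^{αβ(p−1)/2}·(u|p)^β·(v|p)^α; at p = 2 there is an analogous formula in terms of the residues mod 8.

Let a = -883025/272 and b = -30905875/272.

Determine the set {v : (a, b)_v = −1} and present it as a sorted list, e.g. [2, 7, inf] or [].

[5, 7, 19, inf]

Mod squares: a ≡ -3553, b ≡ -124355. Check v ∈ {∞, 2, 5, 7, 11, 13, 17, 19}.
v=19: a=19^1·(≡3), b=19^1·(≡10) mod 19; (3|19)=-1, (10|19)=-1; (−1)^{1·1·9}·(-1)^1·(-1)^1 = -1.
v=5: a=5^2·(≡2), b=5^3·(≡4) mod 5; (2|5)=-1, (4|5)=+1; (−1)^{2·3·2}·(-1)^3·(+1)^2 = -1.
v=2: v_2(a)=-4, v_2(b)=-4; units ≡ 7, 5 (mod 8); ε·ε+αω+βω = 1·0+-4·1+-4·0 ≡ 0  ⇒  (a,b)_2 = +1.
v=7: a=7^0·(≡3), b=7^1·(≡1) mod 7; (3|7)=-1, (1|7)=+1; (−1)^{0·1·3}·(-1)^1·(+1)^0 = -1.
v=13: a=13^2·(≡12), b=13^2·(≡4) mod 13; (12|13)=+1, (4|13)=+1; (−1)^{2·2·6}·(+1)^2·(+1)^2 = +1.
v=17: a=17^-1·(≡11), b=17^-1·(≡11) mod 17; (11|17)=-1, (11|17)=-1; (−1)^{-1·-1·8}·(-1)^-1·(-1)^-1 = +1.
v=11: a=11^1·(≡10), b=11^1·(≡9) mod 11; (10|11)=-1, (9|11)=+1; (−1)^{1·1·5}·(-1)^1·(+1)^1 = +1.
v=∞: -3553 < 0 and -124355 < 0  ⇒  (a,b)_∞ = -1.
(-3553, -124355 / ℚ) ramifies at {5, 7, 19, ∞}: a division algebra.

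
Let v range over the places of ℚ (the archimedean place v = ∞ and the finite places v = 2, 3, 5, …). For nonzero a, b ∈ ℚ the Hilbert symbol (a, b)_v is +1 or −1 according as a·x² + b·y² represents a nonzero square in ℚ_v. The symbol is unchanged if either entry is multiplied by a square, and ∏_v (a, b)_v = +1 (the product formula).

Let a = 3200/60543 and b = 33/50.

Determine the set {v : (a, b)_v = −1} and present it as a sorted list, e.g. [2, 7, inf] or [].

[3, 7]

Mod squares: a ≡ 14, b ≡ 66. Check v ∈ {∞, 2, 3, 5, 7, 11, 31}.
v=3: a=3^-2·(≡2), b=3^1·(≡1) mod 3; (2|3)=-1, (1|3)=+1; (−1)^{-2·1·1}·(-1)^1·(+1)^-2 = -1.
v=31: a=31^-2·(≡7), b=31^0·(≡5) mod 31; (7|31)=+1, (5|31)=+1; (−1)^{-2·0·15}·(+1)^0·(+1)^-2 = +1.
v=∞: 14 > 0 and 66 > 0  ⇒  (a,b)_∞ = +1.
v=7: a=7^-1·(≡2), b=7^0·(≡5) mod 7; (2|7)=+1, (5|7)=-1; (−1)^{-1·0·3}·(+1)^0·(-1)^-1 = -1.
v=2: v_2(a)=7, v_2(b)=-1; units ≡ 7, 1 (mod 8); ε·ε+αω+βω = 1·0+7·0+-1·0 ≡ 0  ⇒  (a,b)_2 = +1.
v=5: a=5^2·(≡1), b=5^-2·(≡4) mod 5; (1|5)=+1, (4|5)=+1; (−1)^{2·-2·2}·(+1)^-2·(+1)^2 = +1.
v=11: a=11^0·(≡1), b=11^1·(≡6) mod 11; (1|11)=+1, (6|11)=-1; (−1)^{0·1·5}·(+1)^1·(-1)^0 = +1.
Ram(14, 66) = {3, 7}; no ℚ_3-point on the conic.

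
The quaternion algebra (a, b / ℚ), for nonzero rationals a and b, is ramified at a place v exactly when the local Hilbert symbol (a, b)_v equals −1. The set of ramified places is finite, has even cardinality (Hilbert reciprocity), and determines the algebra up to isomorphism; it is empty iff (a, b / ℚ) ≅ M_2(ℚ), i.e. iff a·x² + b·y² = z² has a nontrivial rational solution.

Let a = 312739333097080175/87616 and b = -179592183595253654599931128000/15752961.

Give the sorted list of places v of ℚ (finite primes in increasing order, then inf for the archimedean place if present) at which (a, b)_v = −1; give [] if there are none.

[5, 13, 17, 19]

(a, b) ≡ (5423, -20995) mod (ℚ^×)²; places V = {2, 3, 5, 7, 11, 13, 17, 19, 29, 37, 43, ∞}.
(a,b)_37: α=-2, u≡4; β=0, v≡4 (mod 37); (4|37)=+1, (4|37)=+1; sign (−1)^0·+1^0·+1^-2 = +1.
(a,b)_3: α=0, u≡2; β=-8, v≡2 (mod 3); (2|3)=-1, (2|3)=-1; sign (−1)^0·-1^-8·-1^0 = +1.
(a,b)_29: α=1, u≡23; β=2, v≡25 (mod 29); (23|29)=+1, (25|29)=+1; sign (−1)^0·+1^2·+1^1 = +1.
(a,b)_11: α=3, u≡5; β=2, v≡4 (mod 11); (5|11)=+1, (4|11)=+1; sign (−1)^0·+1^2·+1^3 = +1.
(a,b)_19: α=2, u≡12; β=5, v≡7 (mod 19); (12|19)=-1, (7|19)=+1; sign (−1)^0·-1^5·+1^2 = -1.
(a,b)_7: α=0, u≡5; β=-4, v≡6 (mod 7); (5|7)=-1, (6|7)=-1; sign (−1)^0·-1^-4·-1^0 = +1.
(a,b)_5: α=2, u≡2; β=3, v≡1 (mod 5); (2|5)=-1, (1|5)=+1; sign (−1)^0·-1^3·+1^2 = -1.
(a,b)_∞: sgn(5423)=+, sgn(-20995)=−, so +1.
(a,b)_2: α=-6, β=6; u≡7, v≡5 (mod 8); ε(u)ε(v)=1·0, αω(v)=-6·1, βω(u)=6·0; sum ≡ 0  ⇒  +1.
(a,b)_17: α=1, u≡15; β=5, v≡3 (mod 17); (15|17)=+1, (3|17)=-1; sign (−1)^0·+1^5·-1^1 = -1.
(a,b)_13: α=4, u≡8; β=7, v≡9 (mod 13); (8|13)=-1, (9|13)=+1; sign (−1)^0·-1^7·+1^4 = -1.
(a,b)_43: α=2, u≡29; β=0, v≡28 (mod 43); (29|43)=-1, (28|43)=-1; sign (−1)^0·-1^0·-1^2 = +1.
(5423, -20995 / ℚ) ramifies at {5, 13, 17, 19}: a division algebra.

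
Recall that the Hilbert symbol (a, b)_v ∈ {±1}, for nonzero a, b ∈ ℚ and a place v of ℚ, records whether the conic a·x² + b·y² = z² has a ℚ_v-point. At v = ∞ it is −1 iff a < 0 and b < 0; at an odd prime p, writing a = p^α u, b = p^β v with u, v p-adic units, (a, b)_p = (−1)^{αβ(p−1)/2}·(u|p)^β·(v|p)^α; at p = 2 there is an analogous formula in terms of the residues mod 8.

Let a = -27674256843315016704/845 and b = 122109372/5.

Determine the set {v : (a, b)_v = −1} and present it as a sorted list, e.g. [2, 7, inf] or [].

[2, 5]

(a, b) ≡ (-145, 346115) mod (ℚ^×)²; places V = {2, 3, 5, 7, 11, 13, 29, 31, ∞}.
(a,b)_∞: sgn(-145)=−, sgn(346115)=+, so +1.
(a,b)_13: α=-2, u≡2; β=0, v≡12 (mod 13); (2|13)=-1, (12|13)=+1; sign (−1)^0·-1^0·+1^-2 = +1.
(a,b)_5: α=-1, u≡4; β=-1, v≡2 (mod 5); (4|5)=+1, (2|5)=-1; sign (−1)^0·+1^-1·-1^-1 = -1.
(a,b)_3: α=4, u≡2; β=2, v≡2 (mod 3); (2|3)=-1, (2|3)=-1; sign (−1)^0·-1^2·-1^4 = +1.
(a,b)_29: α=3, u≡22; β=1, v≡20 (mod 29); (22|29)=+1, (20|29)=+1; sign (−1)^0·+1^1·+1^3 = +1.
(a,b)_31: α=2, u≡20; β=1, v≡18 (mod 31); (20|31)=+1, (18|31)=+1; sign (−1)^0·+1^1·+1^2 = +1.
(a,b)_7: α=6, u≡2; β=3, v≡1 (mod 7); (2|7)=+1, (1|7)=+1; sign (−1)^0·+1^3·+1^6 = +1.
(a,b)_2: α=10, β=2; u≡7, v≡3 (mod 8); ε(u)ε(v)=1·1, αω(v)=10·1, βω(u)=2·0; sum ≡ 1  ⇒  -1.
(a,b)_11: α=2, u≡9; β=1, v≡3 (mod 11); (9|11)=+1, (3|11)=+1; sign (−1)^0·+1^1·+1^2 = +1.
Ram(-145, 346115) = {2, 5}; no ℚ_2-point on the conic.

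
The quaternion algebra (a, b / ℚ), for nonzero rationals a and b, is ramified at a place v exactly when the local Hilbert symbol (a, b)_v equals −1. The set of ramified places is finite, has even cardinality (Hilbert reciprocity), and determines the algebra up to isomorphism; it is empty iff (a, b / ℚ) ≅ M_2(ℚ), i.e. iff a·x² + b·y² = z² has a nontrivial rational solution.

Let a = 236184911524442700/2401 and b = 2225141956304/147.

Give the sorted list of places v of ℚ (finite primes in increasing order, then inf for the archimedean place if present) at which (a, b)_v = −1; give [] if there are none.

(a, b) ≡ (2295147, 1054527) mod (ℚ^×)²; places V = {2, 3, 5, 7, 17, 23, 29, 31, 37, ∞}.
(a,b)_23: α=1, u≡20; β=1, v≡7 (mod 23); (20|23)=-1, (7|23)=-1; sign (−1)^1·-1^1·-1^1 = -1.
(a,b)_3: α=3, u≡1; β=-1, v≡2 (mod 3); (1|3)=+1, (2|3)=-1; sign (−1)^1·+1^-1·-1^3 = +1.
(a,b)_7: α=-4, u≡1; β=-2, v≡5 (mod 7); (1|7)=+1, (5|7)=-1; sign (−1)^0·+1^-2·-1^-4 = +1.
(a,b)_∞: sgn(2295147)=+, sgn(1054527)=+, so +1.
(a,b)_37: α=3, u≡19; β=2, v≡9 (mod 37); (19|37)=-1, (9|37)=+1; sign (−1)^0·-1^2·+1^3 = +1.
(a,b)_2: α=2, β=4; u≡3, v≡7 (mod 8); ε(u)ε(v)=1·1, αω(v)=2·0, βω(u)=4·1; sum ≡ 1  ⇒  -1.
(a,b)_5: α=2, u≡3; β=0, v≡2 (mod 5); (3|5)=-1, (2|5)=-1; sign (−1)^0·-1^0·-1^2 = +1.
(a,b)_31: α=1, u≡7; β=1, v≡18 (mod 31); (7|31)=+1, (18|31)=+1; sign (−1)^1·+1^1·+1^1 = -1.
(a,b)_17: α=4, u≡5; β=3, v≡16 (mod 17); (5|17)=-1, (16|17)=+1; sign (−1)^0·-1^3·+1^4 = -1.
(a,b)_29: α=1, u≡27; β=1, v≡19 (mod 29); (27|29)=-1, (19|29)=-1; sign (−1)^0·-1^1·-1^1 = +1.
(2295147, 1054527 / ℚ) ramifies at {2, 17, 23, 31}: a division algebra.

[2, 17, 23, 31]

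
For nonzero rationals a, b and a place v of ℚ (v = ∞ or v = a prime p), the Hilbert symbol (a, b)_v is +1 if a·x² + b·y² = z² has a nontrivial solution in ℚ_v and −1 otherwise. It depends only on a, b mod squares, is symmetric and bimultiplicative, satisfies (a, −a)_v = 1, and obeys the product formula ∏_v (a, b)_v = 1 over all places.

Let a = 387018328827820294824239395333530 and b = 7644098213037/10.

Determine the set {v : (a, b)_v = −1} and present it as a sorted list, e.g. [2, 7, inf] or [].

[2, 11, 17, 23, 29, 37]

(a, b) ≡ (81770, 46149730) mod (ℚ^×)²; places V = {2, 3, 5, 11, 13, 17, 23, 29, 37, ∞}.
(a,b)_13: α=5, u≡7; β=2, v≡4 (mod 13); (7|13)=-1, (4|13)=+1; sign (−1)^0·-1^2·+1^5 = +1.
(a,b)_∞: sgn(81770)=+, sgn(46149730)=+, so +1.
(a,b)_2: α=1, β=-1; u≡5, v≡1 (mod 8); ε(u)ε(v)=0·0, αω(v)=1·0, βω(u)=-1·1; sum ≡ 1  ⇒  -1.
(a,b)_37: α=3, u≡9; β=1, v≡35 (mod 37); (9|37)=+1, (35|37)=-1; sign (−1)^0·+1^1·-1^3 = -1.
(a,b)_23: α=2, u≡14; β=1, v≡16 (mod 23); (14|23)=-1, (16|23)=+1; sign (−1)^0·-1^1·+1^2 = -1.
(a,b)_17: α=3, u≡16; β=1, v≡7 (mod 17); (16|17)=+1, (7|17)=-1; sign (−1)^0·+1^1·-1^3 = -1.
(a,b)_3: α=12, u≡2; β=4, v≡1 (mod 3); (2|3)=-1, (1|3)=+1; sign (−1)^0·-1^4·+1^12 = +1.
(a,b)_11: α=6, u≡8; β=3, v≡7 (mod 11); (8|11)=-1, (7|11)=-1; sign (−1)^0·-1^3·-1^6 = -1.
(a,b)_29: α=2, u≡27; β=1, v≡7 (mod 29); (27|29)=-1, (7|29)=+1; sign (−1)^0·-1^1·+1^2 = -1.
(a,b)_5: α=1, u≡1; β=-1, v≡1 (mod 5); (1|5)=+1, (1|5)=+1; sign (−1)^0·+1^-1·+1^1 = +1.
(81770, 46149730 / ℚ) ramifies at {2, 11, 17, 23, 29, 37}: a division algebra.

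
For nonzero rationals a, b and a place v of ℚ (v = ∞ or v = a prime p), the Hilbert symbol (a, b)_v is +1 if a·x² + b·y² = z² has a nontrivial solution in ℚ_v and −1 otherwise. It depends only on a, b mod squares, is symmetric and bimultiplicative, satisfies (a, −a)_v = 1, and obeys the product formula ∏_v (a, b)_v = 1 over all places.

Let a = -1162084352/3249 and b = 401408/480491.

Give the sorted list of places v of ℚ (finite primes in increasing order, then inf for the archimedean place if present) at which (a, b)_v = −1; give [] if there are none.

[2, 31]

(a, b) ≡ (-4433, 22) mod (ℚ^×)²; places V = {2, 3, 7, 11, 13, 19, 31, ∞}.
(a,b)_13: α=1, u≡10; β=0, v≡3 (mod 13); (10|13)=+1, (3|13)=+1; sign (−1)^0·+1^0·+1^1 = +1.
(a,b)_3: α=-2, u≡1; β=0, v≡1 (mod 3); (1|3)=+1, (1|3)=+1; sign (−1)^0·+1^0·+1^-2 = +1.
(a,b)_19: α=-2, u≡12; β=-2, v≡14 (mod 19); (12|19)=-1, (14|19)=-1; sign (−1)^0·-1^-2·-1^-2 = +1.
(a,b)_7: α=0, u≡5; β=2, v≡4 (mod 7); (5|7)=-1, (4|7)=+1; sign (−1)^0·-1^2·+1^0 = +1.
(a,b)_∞: sgn(-4433)=−, sgn(22)=+, so +1.
(a,b)_2: α=18, β=13; u≡7, v≡3 (mod 8); ε(u)ε(v)=1·1, αω(v)=18·1, βω(u)=13·0; sum ≡ 1  ⇒  -1.
(a,b)_11: α=1, u≡3; β=-3, v≡2 (mod 11); (3|11)=+1, (2|11)=-1; sign (−1)^1·+1^-3·-1^1 = +1.
(a,b)_31: α=1, u≡15; β=0, v≡15 (mod 31); (15|31)=-1, (15|31)=-1; sign (−1)^0·-1^0·-1^1 = -1.
(-4433, 22 / ℚ) ramifies at {2, 31}: a division algebra.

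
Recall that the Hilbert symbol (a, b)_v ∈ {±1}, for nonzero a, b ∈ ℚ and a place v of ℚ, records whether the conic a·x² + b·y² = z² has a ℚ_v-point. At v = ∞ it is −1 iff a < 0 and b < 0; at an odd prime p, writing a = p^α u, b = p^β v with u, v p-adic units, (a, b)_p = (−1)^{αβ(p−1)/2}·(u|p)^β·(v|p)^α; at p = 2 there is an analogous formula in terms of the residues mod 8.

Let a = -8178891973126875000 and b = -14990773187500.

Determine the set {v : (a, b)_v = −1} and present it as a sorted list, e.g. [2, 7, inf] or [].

[2, inf]

Mod squares: a ≡ -1870, b ≡ -19. Check v ∈ {∞, 2, 3, 5, 7, 11, 13, 17, 19}.
v=5: a=5^7·(≡1), b=5^6·(≡1) mod 5; (1|5)=+1, (1|5)=+1; (−1)^{7·6·2}·(+1)^6·(+1)^7 = +1.
v=17: a=17^3·(≡8), b=17^2·(≡8) mod 17; (8|17)=+1, (8|17)=+1; (−1)^{3·2·8}·(+1)^2·(+1)^3 = +1.
v=3: a=3^4·(≡2), b=3^0·(≡2) mod 3; (2|3)=-1, (2|3)=-1; (−1)^{4·0·1}·(-1)^0·(-1)^4 = +1.
v=∞: -1870 < 0 and -19 < 0  ⇒  (a,b)_∞ = -1.
v=11: a=11^1·(≡7), b=11^2·(≡3) mod 11; (7|11)=-1, (3|11)=+1; (−1)^{1·2·5}·(-1)^2·(+1)^1 = +1.
v=19: a=19^2·(≡7), b=19^3·(≡14) mod 19; (7|19)=+1, (14|19)=-1; (−1)^{2·3·9}·(+1)^3·(-1)^2 = +1.
v=13: a=13^2·(≡2), b=13^0·(≡7) mod 13; (2|13)=-1, (7|13)=-1; (−1)^{2·0·6}·(-1)^0·(-1)^2 = +1.
v=2: v_2(a)=3, v_2(b)=2; units ≡ 1, 5 (mod 8); ε·ε+αω+βω = 0·0+3·1+2·0 ≡ 1  ⇒  (a,b)_2 = -1.
v=7: a=7^2·(≡5), b=7^0·(≡2) mod 7; (5|7)=-1, (2|7)=+1; (−1)^{2·0·3}·(-1)^0·(+1)^2 = +1.
Ram(-1870, -19) = {2, ∞}; no ℚ_2-point on the conic.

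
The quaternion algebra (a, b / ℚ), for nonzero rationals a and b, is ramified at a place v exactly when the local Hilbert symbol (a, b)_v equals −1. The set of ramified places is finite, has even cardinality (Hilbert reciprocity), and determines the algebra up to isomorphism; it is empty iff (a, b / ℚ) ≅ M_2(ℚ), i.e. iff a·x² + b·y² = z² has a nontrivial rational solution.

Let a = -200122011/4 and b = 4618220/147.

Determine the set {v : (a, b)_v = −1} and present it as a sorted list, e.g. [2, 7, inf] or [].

(a, b) ≡ (-22235779, 11985) mod (ℚ^×)²; places V = {2, 3, 5, 7, 17, 23, 29, 37, 47, 53, ∞}.
(a,b)_2: α=-2, β=2; u≡5, v≡1 (mod 8); ε(u)ε(v)=0·0, αω(v)=-2·0, βω(u)=2·1; sum ≡ 0  ⇒  +1.
(a,b)_17: α=1, u≡14; β=3, v≡2 (mod 17); (14|17)=-1, (2|17)=+1; sign (−1)^0·-1^3·+1^1 = -1.
(a,b)_7: α=0, u≡4; β=-2, v≡4 (mod 7); (4|7)=+1, (4|7)=+1; sign (−1)^0·+1^-2·+1^0 = +1.
(a,b)_5: α=0, u≡1; β=1, v≡2 (mod 5); (1|5)=+1, (2|5)=-1; sign (−1)^0·+1^1·-1^0 = +1.
(a,b)_37: α=1, u≡17; β=0, v≡9 (mod 37); (17|37)=-1, (9|37)=+1; sign (−1)^0·-1^0·+1^1 = +1.
(a,b)_47: α=0, u≡22; β=1, v≡5 (mod 47); (22|47)=-1, (5|47)=-1; sign (−1)^0·-1^1·-1^0 = -1.
(a,b)_3: α=2, u≡2; β=-1, v≡2 (mod 3); (2|3)=-1, (2|3)=-1; sign (−1)^0·-1^-1·-1^2 = -1.
(a,b)_∞: sgn(-22235779)=−, sgn(11985)=+, so +1.
(a,b)_23: α=1, u≡3; β=0, v≡3 (mod 23); (3|23)=+1, (3|23)=+1; sign (−1)^0·+1^0·+1^1 = +1.
(a,b)_53: α=1, u≡51; β=0, v≡52 (mod 53); (51|53)=-1, (52|53)=+1; sign (−1)^0·-1^0·+1^1 = +1.
(a,b)_29: α=1, u≡13; β=0, v≡14 (mod 29); (13|29)=+1, (14|29)=-1; sign (−1)^0·+1^0·-1^1 = -1.
(-22235779, 11985 / ℚ) ramifies at {3, 17, 29, 47}: a division algebra.

[3, 17, 29, 47]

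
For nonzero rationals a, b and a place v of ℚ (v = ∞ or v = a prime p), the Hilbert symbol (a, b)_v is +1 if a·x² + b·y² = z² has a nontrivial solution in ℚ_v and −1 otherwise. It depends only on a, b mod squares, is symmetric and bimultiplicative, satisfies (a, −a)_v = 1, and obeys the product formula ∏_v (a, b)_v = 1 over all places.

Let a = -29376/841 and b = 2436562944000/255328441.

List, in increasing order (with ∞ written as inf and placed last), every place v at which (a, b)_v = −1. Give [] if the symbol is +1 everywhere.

Mod squares: a ≡ -51, b ≡ 510. Check v ∈ {∞, 2, 3, 5, 17, 19, 29}.
v=29: a=29^-2·(≡1), b=29^-4·(≡18) mod 29; (1|29)=+1, (18|29)=-1; (−1)^{-2·-4·14}·(+1)^-4·(-1)^-2 = +1.
v=∞: -51 < 0 and 510 > 0  ⇒  (a,b)_∞ = +1.
v=3: a=3^3·(≡1), b=3^7·(≡2) mod 3; (1|3)=+1, (2|3)=-1; (−1)^{3·7·1}·(+1)^7·(-1)^3 = +1.
v=17: a=17^1·(≡5), b=17^1·(≡1) mod 17; (5|17)=-1, (1|17)=+1; (−1)^{1·1·8}·(-1)^1·(+1)^1 = -1.
v=19: a=19^0·(≡11), b=19^-2·(≡17) mod 19; (11|19)=+1, (17|19)=+1; (−1)^{0·-2·9}·(+1)^-2·(+1)^0 = +1.
v=2: v_2(a)=6, v_2(b)=19; units ≡ 5, 7 (mod 8); ε·ε+αω+βω = 0·1+6·0+19·1 ≡ 1  ⇒  (a,b)_2 = -1.
v=5: a=5^0·(≡4), b=5^3·(≡2) mod 5; (4|5)=+1, (2|5)=-1; (−1)^{0·3·2}·(+1)^3·(-1)^0 = +1.
|Ram(-51, 510)| = 2, even; anisotropic at {2, 17}.

[2, 17]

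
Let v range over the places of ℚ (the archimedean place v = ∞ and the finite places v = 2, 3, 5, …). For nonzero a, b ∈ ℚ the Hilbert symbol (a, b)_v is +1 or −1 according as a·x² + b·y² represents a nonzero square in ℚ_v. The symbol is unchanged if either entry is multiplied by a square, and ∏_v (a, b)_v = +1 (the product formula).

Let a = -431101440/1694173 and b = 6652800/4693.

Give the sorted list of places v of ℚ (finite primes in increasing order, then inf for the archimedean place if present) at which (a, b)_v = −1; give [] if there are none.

[2, 3, 7, 13]

Mod squares: a ≡ -30030, b ≡ 6006. Check v ∈ {∞, 2, 3, 5, 7, 11, 13, 19}.
v=7: a=7^1·(≡2), b=7^1·(≡1) mod 7; (2|7)=+1, (1|7)=+1; (−1)^{1·1·3}·(+1)^1·(+1)^1 = -1.
v=2: v_2(a)=9, v_2(b)=7; units ≡ 1, 3 (mod 8); ε·ε+αω+βω = 0·1+9·1+7·0 ≡ 1  ⇒  (a,b)_2 = -1.
v=11: a=11^1·(≡3), b=11^1·(≡6) mod 11; (3|11)=+1, (6|11)=-1; (−1)^{1·1·5}·(+1)^1·(-1)^1 = +1.
v=5: a=5^1·(≡4), b=5^2·(≡4) mod 5; (4|5)=+1, (4|5)=+1; (−1)^{1·2·2}·(+1)^2·(+1)^1 = +1.
v=3: a=3^7·(≡1), b=3^3·(≡1) mod 3; (1|3)=+1, (1|3)=+1; (−1)^{7·3·1}·(+1)^3·(+1)^7 = -1.
v=13: a=13^-1·(≡4), b=13^-1·(≡5) mod 13; (4|13)=+1, (5|13)=-1; (−1)^{-1·-1·6}·(+1)^-1·(-1)^-1 = -1.
v=∞: -30030 < 0 and 6006 > 0  ⇒  (a,b)_∞ = +1.
v=19: a=19^-4·(≡11), b=19^-2·(≡2) mod 19; (11|19)=+1, (2|19)=-1; (−1)^{-4·-2·9}·(+1)^-2·(-1)^-4 = +1.
(-30030, 6006 / ℚ) ramifies at {2, 3, 7, 13}: a division algebra.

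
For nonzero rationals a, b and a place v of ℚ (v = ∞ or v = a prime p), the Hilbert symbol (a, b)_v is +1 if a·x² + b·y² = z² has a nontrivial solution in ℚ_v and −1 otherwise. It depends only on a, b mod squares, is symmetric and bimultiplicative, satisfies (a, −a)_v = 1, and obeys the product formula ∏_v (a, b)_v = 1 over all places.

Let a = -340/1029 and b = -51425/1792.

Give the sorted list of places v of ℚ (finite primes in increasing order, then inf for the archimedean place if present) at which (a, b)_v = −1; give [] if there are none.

[7, inf]

(a, b) ≡ (-1785, -119) mod (ℚ^×)²; places V = {2, 3, 5, 7, 11, 17, ∞}.
(a,b)_7: α=-3, u≡1; β=-1, v≡1 (mod 7); (1|7)=+1, (1|7)=+1; sign (−1)^1·+1^-1·+1^-3 = -1.
(a,b)_17: α=1, u≡11; β=1, v≡5 (mod 17); (11|17)=-1, (5|17)=-1; sign (−1)^0·-1^1·-1^1 = +1.
(a,b)_2: α=2, β=-8; u≡7, v≡1 (mod 8); ε(u)ε(v)=1·0, αω(v)=2·0, βω(u)=-8·0; sum ≡ 0  ⇒  +1.
(a,b)_11: α=0, u≡2; β=2, v≡7 (mod 11); (2|11)=-1, (7|11)=-1; sign (−1)^0·-1^2·-1^0 = +1.
(a,b)_3: α=-1, u≡2; β=0, v≡1 (mod 3); (2|3)=-1, (1|3)=+1; sign (−1)^0·-1^0·+1^-1 = +1.
(a,b)_∞: sgn(-1785)=−, sgn(-119)=−, so -1.
(a,b)_5: α=1, u≡3; β=2, v≡4 (mod 5); (3|5)=-1, (4|5)=+1; sign (−1)^0·-1^2·+1^1 = +1.
(-1785, -119 / ℚ) ramifies at {7, ∞}: a division algebra.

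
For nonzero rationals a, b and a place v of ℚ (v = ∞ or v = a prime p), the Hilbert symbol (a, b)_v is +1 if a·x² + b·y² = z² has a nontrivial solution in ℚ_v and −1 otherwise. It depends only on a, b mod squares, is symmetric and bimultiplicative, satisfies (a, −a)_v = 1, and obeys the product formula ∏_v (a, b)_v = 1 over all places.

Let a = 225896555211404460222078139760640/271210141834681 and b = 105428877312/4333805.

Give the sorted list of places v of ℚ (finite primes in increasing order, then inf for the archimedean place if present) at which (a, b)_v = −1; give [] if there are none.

(a, b) ≡ (230010, 4785) mod (ℚ^×)²; places V = {2, 3, 5, 7, 11, 17, 19, 29, 41, ∞}.
(a,b)_11: α=3, u≡2; β=1, v≡6 (mod 11); (2|11)=-1, (6|11)=-1; sign (−1)^1·-1^1·-1^3 = -1.
(a,b)_3: α=3, u≡2; β=1, v≡2 (mod 3); (2|3)=-1, (2|3)=-1; sign (−1)^1·-1^1·-1^3 = -1.
(a,b)_5: α=1, u≡3; β=-1, v≡2 (mod 5); (3|5)=-1, (2|5)=-1; sign (−1)^0·-1^-1·-1^1 = +1.
(a,b)_∞: sgn(230010)=+, sgn(4785)=+, so +1.
(a,b)_29: α=4, u≡3; β=1, v≡1 (mod 29); (3|29)=-1, (1|29)=+1; sign (−1)^0·-1^1·+1^4 = -1.
(a,b)_2: α=29, β=16; u≡5, v≡1 (mod 8); ε(u)ε(v)=0·0, αω(v)=29·0, βω(u)=16·1; sum ≡ 0  ⇒  +1.
(a,b)_17: α=1, u≡16; β=0, v≡2 (mod 17); (16|17)=+1, (2|17)=+1; sign (−1)^0·+1^0·+1^1 = +1.
(a,b)_7: α=-8, u≡4; β=-4, v≡4 (mod 7); (4|7)=+1, (4|7)=+1; sign (−1)^0·+1^-4·+1^-8 = +1.
(a,b)_41: α=7, u≡27; β=2, v≡27 (mod 41); (27|41)=-1, (27|41)=-1; sign (−1)^0·-1^2·-1^7 = -1.
(a,b)_19: α=-6, u≡14; β=-2, v≡9 (mod 19); (14|19)=-1, (9|19)=+1; sign (−1)^0·-1^-2·+1^-6 = +1.
(230010, 4785 / ℚ) ramifies at {3, 11, 29, 41}: a division algebra.

[3, 11, 29, 41]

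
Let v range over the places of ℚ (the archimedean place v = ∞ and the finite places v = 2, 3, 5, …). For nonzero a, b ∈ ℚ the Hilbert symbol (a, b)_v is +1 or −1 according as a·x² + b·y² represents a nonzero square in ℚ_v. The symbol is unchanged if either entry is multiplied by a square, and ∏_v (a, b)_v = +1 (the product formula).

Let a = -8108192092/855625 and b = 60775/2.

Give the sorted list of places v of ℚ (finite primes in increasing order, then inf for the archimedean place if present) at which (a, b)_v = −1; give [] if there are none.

[13, 17]

Mod squares: a ≡ -7, b ≡ 4862. Check v ∈ {∞, 2, 5, 7, 11, 13, 17, 37}.
v=11: a=11^2·(≡3), b=11^1·(≡7) mod 11; (3|11)=+1, (7|11)=-1; (−1)^{2·1·5}·(+1)^1·(-1)^2 = +1.
v=5: a=5^-4·(≡2), b=5^2·(≡3) mod 5; (2|5)=-1, (3|5)=-1; (−1)^{-4·2·2}·(-1)^2·(-1)^-4 = +1.
v=2: v_2(a)=2, v_2(b)=-1; units ≡ 1, 7 (mod 8); ε·ε+αω+βω = 0·1+2·0+-1·0 ≡ 0  ⇒  (a,b)_2 = +1.
v=17: a=17^2·(≡5), b=17^1·(≡11) mod 17; (5|17)=-1, (11|17)=-1; (−1)^{2·1·8}·(-1)^1·(-1)^2 = -1.
v=7: a=7^3·(≡5), b=7^0·(≡4) mod 7; (5|7)=-1, (4|7)=+1; (−1)^{3·0·3}·(-1)^0·(+1)^3 = +1.
v=∞: -7 < 0 and 4862 > 0  ⇒  (a,b)_∞ = +1.
v=37: a=37^-2·(≡26), b=37^0·(≡29) mod 37; (26|37)=+1, (29|37)=-1; (−1)^{-2·0·18}·(+1)^0·(-1)^-2 = +1.
v=13: a=13^2·(≡5), b=13^1·(≡4) mod 13; (5|13)=-1, (4|13)=+1; (−1)^{2·1·6}·(-1)^1·(+1)^2 = -1.
Ram(-7, 4862) = {13, 17}; no ℚ_13-point on the conic.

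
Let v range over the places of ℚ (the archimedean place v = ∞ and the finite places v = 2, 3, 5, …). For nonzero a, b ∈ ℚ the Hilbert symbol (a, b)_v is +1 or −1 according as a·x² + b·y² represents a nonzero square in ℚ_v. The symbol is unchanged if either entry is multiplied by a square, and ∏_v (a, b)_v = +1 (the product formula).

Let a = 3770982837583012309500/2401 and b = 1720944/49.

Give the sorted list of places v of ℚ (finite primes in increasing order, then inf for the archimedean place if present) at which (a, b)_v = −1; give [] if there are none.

(a, b) ≡ (1003255, 11951) mod (ℚ^×)²; places V = {2, 3, 5, 7, 11, 17, 19, 29, 37, ∞}.
(a,b)_11: α=1, u≡9; β=0, v≡1 (mod 11); (9|11)=+1, (1|11)=+1; sign (−1)^0·+1^0·+1^1 = +1.
(a,b)_2: α=2, β=4; u≡7, v≡7 (mod 8); ε(u)ε(v)=1·1, αω(v)=2·0, βω(u)=4·0; sum ≡ 1  ⇒  -1.
(a,b)_19: α=4, u≡17; β=1, v≡2 (mod 19); (17|19)=+1, (2|19)=-1; sign (−1)^0·+1^1·-1^4 = +1.
(a,b)_7: α=-4, u≡4; β=-2, v≡1 (mod 7); (4|7)=+1, (1|7)=+1; sign (−1)^0·+1^-2·+1^-4 = +1.
(a,b)_5: α=3, u≡1; β=0, v≡1 (mod 5); (1|5)=+1, (1|5)=+1; sign (−1)^0·+1^0·+1^3 = +1.
(a,b)_3: α=6, u≡1; β=2, v≡2 (mod 3); (1|3)=+1, (2|3)=-1; sign (−1)^0·+1^2·-1^6 = +1.
(a,b)_37: α=3, u≡5; β=1, v≡28 (mod 37); (5|37)=-1, (28|37)=+1; sign (−1)^0·-1^1·+1^3 = -1.
(a,b)_17: α=3, u≡13; β=1, v≡10 (mod 17); (13|17)=+1, (10|17)=-1; sign (−1)^0·+1^1·-1^3 = -1.
(a,b)_29: α=1, u≡27; β=0, v≡10 (mod 29); (27|29)=-1, (10|29)=-1; sign (−1)^0·-1^0·-1^1 = -1.
(a,b)_∞: sgn(1003255)=+, sgn(11951)=+, so +1.
Ram(1003255, 11951) = {2, 17, 29, 37}; no ℚ_2-point on the conic.

[2, 17, 29, 37]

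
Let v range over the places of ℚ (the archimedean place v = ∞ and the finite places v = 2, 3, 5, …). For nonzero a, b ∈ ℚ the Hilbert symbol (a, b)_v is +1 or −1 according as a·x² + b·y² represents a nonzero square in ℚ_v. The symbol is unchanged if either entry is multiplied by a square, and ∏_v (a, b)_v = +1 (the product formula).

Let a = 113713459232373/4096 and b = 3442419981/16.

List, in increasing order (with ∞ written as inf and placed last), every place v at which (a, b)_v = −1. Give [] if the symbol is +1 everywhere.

[7, 11, 13, 19]

Mod squares: a ≡ 74613, b ≡ 46189. Check v ∈ {∞, 2, 3, 7, 11, 13, 17, 19}.
v=17: a=17^1·(≡6), b=17^1·(≡3) mod 17; (6|17)=-1, (3|17)=-1; (−1)^{1·1·8}·(-1)^1·(-1)^1 = +1.
v=11: a=11^3·(≡6), b=11^1·(≡2) mod 11; (6|11)=-1, (2|11)=-1; (−1)^{3·1·5}·(-1)^1·(-1)^3 = -1.
v=3: a=3^3·(≡1), b=3^2·(≡1) mod 3; (1|3)=+1, (1|3)=+1; (−1)^{3·2·1}·(+1)^2·(+1)^3 = +1.
v=∞: 74613 > 0 and 46189 > 0  ⇒  (a,b)_∞ = +1.
v=7: a=7^3·(≡6), b=7^2·(≡3) mod 7; (6|7)=-1, (3|7)=-1; (−1)^{3·2·3}·(-1)^2·(-1)^3 = -1.
v=19: a=19^1·(≡8), b=19^1·(≡10) mod 19; (8|19)=-1, (10|19)=-1; (−1)^{1·1·9}·(-1)^1·(-1)^1 = -1.
v=13: a=13^4·(≡2), b=13^3·(≡3) mod 13; (2|13)=-1, (3|13)=+1; (−1)^{4·3·6}·(-1)^3·(+1)^4 = -1.
v=2: v_2(a)=-12, v_2(b)=-4; units ≡ 5, 5 (mod 8); ε·ε+αω+βω = 0·0+-12·1+-4·1 ≡ 0  ⇒  (a,b)_2 = +1.
|Ram(74613, 46189)| = 4, even; anisotropic at {7, 11, 13, 19}.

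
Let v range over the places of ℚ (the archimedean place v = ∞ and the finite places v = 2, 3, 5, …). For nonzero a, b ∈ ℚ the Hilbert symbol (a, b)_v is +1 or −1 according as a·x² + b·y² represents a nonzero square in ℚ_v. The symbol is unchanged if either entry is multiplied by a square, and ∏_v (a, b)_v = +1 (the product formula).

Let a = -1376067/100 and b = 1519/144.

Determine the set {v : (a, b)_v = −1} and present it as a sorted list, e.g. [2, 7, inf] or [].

[31, 37]

(a, b) ≡ (-28083, 31) mod (ℚ^×)²; places V = {2, 3, 5, 7, 11, 23, 31, 37, ∞}.
(a,b)_3: α=1, u≡2; β=-2, v≡1 (mod 3); (2|3)=-1, (1|3)=+1; sign (−1)^0·-1^-2·+1^1 = +1.
(a,b)_2: α=-2, β=-4; u≡5, v≡7 (mod 8); ε(u)ε(v)=0·1, αω(v)=-2·0, βω(u)=-4·1; sum ≡ 0  ⇒  +1.
(a,b)_7: α=2, u≡4; β=2, v≡6 (mod 7); (4|7)=+1, (6|7)=-1; sign (−1)^0·+1^2·-1^2 = +1.
(a,b)_23: α=1, u≡5; β=0, v≡4 (mod 23); (5|23)=-1, (4|23)=+1; sign (−1)^0·-1^0·+1^1 = +1.
(a,b)_37: α=1, u≡14; β=0, v≡18 (mod 37); (14|37)=-1, (18|37)=-1; sign (−1)^0·-1^0·-1^1 = -1.
(a,b)_31: α=0, u≡21; β=1, v≡4 (mod 31); (21|31)=-1, (4|31)=+1; sign (−1)^0·-1^1·+1^0 = -1.
(a,b)_∞: sgn(-28083)=−, sgn(31)=+, so +1.
(a,b)_5: α=-2, u≡2; β=0, v≡1 (mod 5); (2|5)=-1, (1|5)=+1; sign (−1)^0·-1^0·+1^-2 = +1.
(a,b)_11: α=1, u≡6; β=0, v≡1 (mod 11); (6|11)=-1, (1|11)=+1; sign (−1)^0·-1^0·+1^1 = +1.
|Ram(-28083, 31)| = 2, even; anisotropic at {31, 37}.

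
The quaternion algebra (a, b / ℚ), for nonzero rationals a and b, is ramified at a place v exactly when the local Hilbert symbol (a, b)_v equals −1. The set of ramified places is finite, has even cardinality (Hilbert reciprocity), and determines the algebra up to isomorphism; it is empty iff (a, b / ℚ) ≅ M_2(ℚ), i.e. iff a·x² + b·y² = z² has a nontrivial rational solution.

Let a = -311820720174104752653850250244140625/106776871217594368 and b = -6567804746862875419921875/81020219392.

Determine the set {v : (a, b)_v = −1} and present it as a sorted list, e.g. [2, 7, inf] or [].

(a, b) ≡ (-1480479, -2821) mod (ℚ^×)²; places V = {2, 3, 5, 7, 11, 13, 17, 29, 31, 41, ∞}.
(a,b)_∞: sgn(-1480479)=−, sgn(-2821)=−, so -1.
(a,b)_31: α=4, u≡9; β=3, v≡9 (mod 31); (9|31)=+1, (9|31)=+1; sign (−1)^0·+1^3·+1^4 = +1.
(a,b)_2: α=-16, β=-12; u≡1, v≡3 (mod 8); ε(u)ε(v)=0·1, αω(v)=-16·1, βω(u)=-12·0; sum ≡ 0  ⇒  +1.
(a,b)_7: α=-3, u≡4; β=-1, v≡3 (mod 7); (4|7)=+1, (3|7)=-1; sign (−1)^1·+1^-1·-1^-3 = +1.
(a,b)_41: α=-6, u≡1; β=-4, v≡1 (mod 41); (1|41)=+1, (1|41)=+1; sign (−1)^0·+1^-4·+1^-6 = +1.
(a,b)_17: α=3, u≡4; β=2, v≡4 (mod 17); (4|17)=+1, (4|17)=+1; sign (−1)^0·+1^2·+1^3 = +1.
(a,b)_13: α=1, u≡9; β=1, v≡12 (mod 13); (9|13)=+1, (12|13)=+1; sign (−1)^0·+1^1·+1^1 = +1.
(a,b)_11: α=1, u≡8; β=2, v≡10 (mod 11); (8|11)=-1, (10|11)=-1; sign (−1)^0·-1^2·-1^1 = -1.
(a,b)_5: α=16, u≡4; β=10, v≡1 (mod 5); (4|5)=+1, (1|5)=+1; sign (−1)^0·+1^10·+1^16 = +1.
(a,b)_3: α=17, u≡1; β=10, v≡2 (mod 3); (1|3)=+1, (2|3)=-1; sign (−1)^0·+1^10·-1^17 = -1.
(a,b)_29: α=3, u≡26; β=2, v≡19 (mod 29); (26|29)=-1, (19|29)=-1; sign (−1)^0·-1^2·-1^3 = -1.
(-1480479, -2821 / ℚ) ramifies at {3, 11, 29, ∞}: a division algebra.

[3, 11, 29, inf]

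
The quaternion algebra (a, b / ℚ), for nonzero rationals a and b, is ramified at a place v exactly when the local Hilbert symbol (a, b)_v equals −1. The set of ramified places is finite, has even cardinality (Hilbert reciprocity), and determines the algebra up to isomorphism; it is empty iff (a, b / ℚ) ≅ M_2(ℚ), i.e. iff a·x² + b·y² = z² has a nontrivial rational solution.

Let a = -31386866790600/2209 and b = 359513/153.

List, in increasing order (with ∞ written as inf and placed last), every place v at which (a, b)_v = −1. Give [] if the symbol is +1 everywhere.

[19, 23]

Mod squares: a ≡ -25346, b ≡ 124729. Check v ∈ {∞, 2, 3, 5, 7, 11, 17, 19, 23, 29, 47}.
v=47: a=47^-2·(≡12), b=47^0·(≡40) mod 47; (12|47)=+1, (40|47)=-1; (−1)^{-2·0·23}·(+1)^0·(-1)^-2 = +1.
v=19: a=19^1·(≡12), b=19^0·(≡14) mod 19; (12|19)=-1, (14|19)=-1; (−1)^{1·0·9}·(-1)^0·(-1)^1 = -1.
v=7: a=7^0·(≡2), b=7^2·(≡6) mod 7; (2|7)=+1, (6|7)=-1; (−1)^{0·2·3}·(+1)^2·(-1)^0 = +1.
v=29: a=29^1·(≡4), b=29^1·(≡9) mod 29; (4|29)=+1, (9|29)=+1; (−1)^{1·1·14}·(+1)^1·(+1)^1 = +1.
v=11: a=11^0·(≡1), b=11^1·(≡9) mod 11; (1|11)=+1, (9|11)=+1; (−1)^{0·1·5}·(+1)^1·(+1)^0 = +1.
v=17: a=17^2·(≡1), b=17^-1·(≡11) mod 17; (1|17)=+1, (11|17)=-1; (−1)^{2·-1·8}·(+1)^-1·(-1)^2 = +1.
v=∞: -25346 < 0 and 124729 > 0  ⇒  (a,b)_∞ = +1.
v=3: a=3^4·(≡1), b=3^-2·(≡1) mod 3; (1|3)=+1, (1|3)=+1; (−1)^{4·-2·1}·(+1)^-2·(+1)^4 = +1.
v=5: a=5^2·(≡4), b=5^0·(≡1) mod 5; (4|5)=+1, (1|5)=+1; (−1)^{2·0·2}·(+1)^0·(+1)^2 = +1.
v=2: v_2(a)=3, v_2(b)=0; units ≡ 7, 1 (mod 8); ε·ε+αω+βω = 1·0+3·0+0·0 ≡ 0  ⇒  (a,b)_2 = +1.
v=23: a=23^3·(≡12), b=23^1·(≡4) mod 23; (12|23)=+1, (4|23)=+1; (−1)^{3·1·11}·(+1)^1·(+1)^3 = -1.
(-25346, 124729 / ℚ) ramifies at {19, 23}: a division algebra.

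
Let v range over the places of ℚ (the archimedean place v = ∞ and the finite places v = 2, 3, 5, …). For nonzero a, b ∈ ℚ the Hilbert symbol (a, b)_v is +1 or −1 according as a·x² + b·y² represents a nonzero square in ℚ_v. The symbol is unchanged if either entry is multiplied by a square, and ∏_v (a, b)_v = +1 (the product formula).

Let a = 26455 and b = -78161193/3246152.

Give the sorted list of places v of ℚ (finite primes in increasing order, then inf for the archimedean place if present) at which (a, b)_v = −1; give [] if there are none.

Mod squares: a ≡ 26455, b ≡ -66. Check v ∈ {∞, 2, 3, 5, 7, 11, 13, 19, 37}.
v=13: a=13^1·(≡7), b=13^-2·(≡1) mod 13; (7|13)=-1, (1|13)=+1; (−1)^{1·-2·6}·(-1)^-2·(+1)^1 = +1.
v=∞: 26455 > 0 and -66 < 0  ⇒  (a,b)_∞ = +1.
v=37: a=37^1·(≡12), b=37^0·(≡35) mod 37; (12|37)=+1, (35|37)=-1; (−1)^{1·0·18}·(+1)^0·(-1)^1 = -1.
v=11: a=11^1·(≡7), b=11^1·(≡1) mod 11; (7|11)=-1, (1|11)=+1; (−1)^{1·1·5}·(-1)^1·(+1)^1 = +1.
v=2: v_2(a)=0, v_2(b)=-3; units ≡ 7, 7 (mod 8); ε·ε+αω+βω = 1·1+0·0+-3·0 ≡ 1  ⇒  (a,b)_2 = -1.
v=7: a=7^0·(≡2), b=7^-4·(≡2) mod 7; (2|7)=+1, (2|7)=+1; (−1)^{0·-4·3}·(+1)^-4·(+1)^0 = +1.
v=5: a=5^1·(≡1), b=5^0·(≡1) mod 5; (1|5)=+1, (1|5)=+1; (−1)^{1·0·2}·(+1)^0·(+1)^1 = +1.
v=19: a=19^0·(≡7), b=19^2·(≡15) mod 19; (7|19)=+1, (15|19)=-1; (−1)^{0·2·9}·(+1)^2·(-1)^0 = +1.
v=3: a=3^0·(≡1), b=3^9·(≡2) mod 3; (1|3)=+1, (2|3)=-1; (−1)^{0·9·1}·(+1)^9·(-1)^0 = +1.
Ram(26455, -66) = {2, 37}; no ℚ_2-point on the conic.

[2, 37]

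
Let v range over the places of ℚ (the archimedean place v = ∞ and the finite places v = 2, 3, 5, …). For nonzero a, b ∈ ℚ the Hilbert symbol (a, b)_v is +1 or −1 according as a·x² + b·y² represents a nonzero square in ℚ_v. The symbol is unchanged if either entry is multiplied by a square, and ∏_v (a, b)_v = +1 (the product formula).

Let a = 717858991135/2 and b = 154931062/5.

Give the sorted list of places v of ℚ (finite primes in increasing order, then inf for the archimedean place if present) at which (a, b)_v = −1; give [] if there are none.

[2, 5, 13, 19, 29, 37]

(a, b) ≡ (71630, 52910) mod (ℚ^×)²; places V = {2, 5, 11, 13, 19, 29, 37, ∞}.
(a,b)_2: α=-1, β=1; u≡7, v≡7 (mod 8); ε(u)ε(v)=1·1, αω(v)=-1·0, βω(u)=1·0; sum ≡ 1  ⇒  -1.
(a,b)_19: α=1, u≡3; β=0, v≡13 (mod 19); (3|19)=-1, (13|19)=-1; sign (−1)^0·-1^0·-1^1 = -1.
(a,b)_29: α=1, u≡28; β=0, v≡14 (mod 29); (28|29)=+1, (14|29)=-1; sign (−1)^0·+1^0·-1^1 = -1.
(a,b)_∞: sgn(71630)=+, sgn(52910)=+, so +1.
(a,b)_37: α=2, u≡24; β=1, v≡22 (mod 37); (24|37)=-1, (22|37)=-1; sign (−1)^0·-1^1·-1^2 = -1.
(a,b)_11: α=4, u≡3; β=5, v≡1 (mod 11); (3|11)=+1, (1|11)=+1; sign (−1)^0·+1^5·+1^4 = +1.
(a,b)_5: α=1, u≡1; β=-1, v≡2 (mod 5); (1|5)=+1, (2|5)=-1; sign (−1)^0·+1^-1·-1^1 = -1.
(a,b)_13: α=1, u≡7; β=1, v≡10 (mod 13); (7|13)=-1, (10|13)=+1; sign (−1)^0·-1^1·+1^1 = -1.
(71630, 52910 / ℚ) ramifies at {2, 5, 13, 19, 29, 37}: a division algebra.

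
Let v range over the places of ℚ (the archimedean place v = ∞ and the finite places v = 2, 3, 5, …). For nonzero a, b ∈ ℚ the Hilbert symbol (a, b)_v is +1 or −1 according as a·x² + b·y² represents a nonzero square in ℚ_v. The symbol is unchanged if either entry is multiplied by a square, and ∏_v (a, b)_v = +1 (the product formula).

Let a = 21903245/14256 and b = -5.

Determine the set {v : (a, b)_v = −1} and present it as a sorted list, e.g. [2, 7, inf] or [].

[2, 11]

Mod squares: a ≡ 55, b ≡ -5. Check v ∈ {∞, 2, 3, 5, 7, 11, 13, 23}.
v=5: a=5^1·(≡4), b=5^1·(≡4) mod 5; (4|5)=+1, (4|5)=+1; (−1)^{1·1·2}·(+1)^1·(+1)^1 = +1.
v=3: a=3^-4·(≡1), b=3^0·(≡1) mod 3; (1|3)=+1, (1|3)=+1; (−1)^{-4·0·1}·(+1)^0·(+1)^-4 = +1.
v=∞: 55 > 0 and -5 < 0  ⇒  (a,b)_∞ = +1.
v=13: a=13^2·(≡1), b=13^0·(≡8) mod 13; (1|13)=+1, (8|13)=-1; (−1)^{2·0·6}·(+1)^0·(-1)^2 = +1.
v=2: v_2(a)=-4, v_2(b)=0; units ≡ 7, 3 (mod 8); ε·ε+αω+βω = 1·1+-4·1+0·0 ≡ 1  ⇒  (a,b)_2 = -1.
v=11: a=11^-1·(≡5), b=11^0·(≡6) mod 11; (5|11)=+1, (6|11)=-1; (−1)^{-1·0·5}·(+1)^0·(-1)^-1 = -1.
v=23: a=23^2·(≡16), b=23^0·(≡18) mod 23; (16|23)=+1, (18|23)=+1; (−1)^{2·0·11}·(+1)^0·(+1)^2 = +1.
v=7: a=7^2·(≡5), b=7^0·(≡2) mod 7; (5|7)=-1, (2|7)=+1; (−1)^{2·0·3}·(-1)^0·(+1)^2 = +1.
Ram(55, -5) = {2, 11}; no ℚ_2-point on the conic.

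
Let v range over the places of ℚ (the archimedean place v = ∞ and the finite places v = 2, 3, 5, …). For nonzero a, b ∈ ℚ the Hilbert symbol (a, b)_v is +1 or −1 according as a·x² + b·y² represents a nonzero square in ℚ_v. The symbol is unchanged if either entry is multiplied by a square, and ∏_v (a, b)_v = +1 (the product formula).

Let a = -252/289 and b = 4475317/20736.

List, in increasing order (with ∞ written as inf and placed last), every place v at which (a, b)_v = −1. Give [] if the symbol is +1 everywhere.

[]

(a, b) ≡ (-7, 253) mod (ℚ^×)²; places V = {2, 3, 7, 11, 17, 19, 23, ∞}.
(a,b)_17: α=-2, u≡3; β=0, v≡13 (mod 17); (3|17)=-1, (13|17)=+1; sign (−1)^0·-1^0·+1^-2 = +1.
(a,b)_∞: sgn(-7)=−, sgn(253)=+, so +1.
(a,b)_7: α=1, u≡3; β=2, v≡2 (mod 7); (3|7)=-1, (2|7)=+1; sign (−1)^0·-1^2·+1^1 = +1.
(a,b)_2: α=2, β=-8; u≡1, v≡5 (mod 8); ε(u)ε(v)=0·0, αω(v)=2·1, βω(u)=-8·0; sum ≡ 0  ⇒  +1.
(a,b)_19: α=0, u≡13; β=2, v≡4 (mod 19); (13|19)=-1, (4|19)=+1; sign (−1)^0·-1^2·+1^0 = +1.
(a,b)_11: α=0, u≡4; β=1, v≡1 (mod 11); (4|11)=+1, (1|11)=+1; sign (−1)^0·+1^1·+1^0 = +1.
(a,b)_3: α=2, u≡2; β=-4, v≡1 (mod 3); (2|3)=-1, (1|3)=+1; sign (−1)^0·-1^-4·+1^2 = +1.
(a,b)_23: α=0, u≡16; β=1, v≡7 (mod 23); (16|23)=+1, (7|23)=-1; sign (−1)^0·+1^1·-1^0 = +1.
Ram(a, b) = ∅: the form -7·x² + 253·y² − z² is isotropic over every ℚ_v, so by Hasse–Minkowski it is isotropic over ℚ.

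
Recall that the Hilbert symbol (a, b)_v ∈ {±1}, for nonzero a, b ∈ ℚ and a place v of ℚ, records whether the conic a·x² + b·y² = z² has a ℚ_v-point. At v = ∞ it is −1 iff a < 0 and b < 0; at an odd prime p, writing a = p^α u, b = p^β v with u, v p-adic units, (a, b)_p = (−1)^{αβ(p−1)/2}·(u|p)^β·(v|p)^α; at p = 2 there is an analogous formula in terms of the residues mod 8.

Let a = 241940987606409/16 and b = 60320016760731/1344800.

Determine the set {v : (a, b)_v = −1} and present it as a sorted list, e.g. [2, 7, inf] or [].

[]

Mod squares: a ≡ 969, b ≡ 102. Check v ∈ {∞, 2, 3, 5, 7, 13, 17, 19, 37, 41}.
v=5: a=5^0·(≡4), b=5^-2·(≡3) mod 5; (4|5)=+1, (3|5)=-1; (−1)^{0·-2·2}·(+1)^-2·(-1)^0 = +1.
v=13: a=13^2·(≡7), b=13^2·(≡11) mod 13; (7|13)=-1, (11|13)=-1; (−1)^{2·2·6}·(-1)^2·(-1)^2 = +1.
v=3: a=3^1·(≡2), b=3^1·(≡1) mod 3; (2|3)=-1, (1|3)=+1; (−1)^{1·1·1}·(-1)^1·(+1)^1 = +1.
v=41: a=41^0·(≡11), b=41^-2·(≡36) mod 41; (11|41)=-1, (36|41)=+1; (−1)^{0·-2·20}·(-1)^-2·(+1)^0 = +1.
v=17: a=17^5·(≡3), b=17^3·(≡11) mod 17; (3|17)=-1, (11|17)=-1; (−1)^{5·3·8}·(-1)^3·(-1)^5 = +1.
v=37: a=37^0·(≡7), b=37^2·(≡16) mod 37; (7|37)=+1, (16|37)=+1; (−1)^{0·2·18}·(+1)^2·(+1)^0 = +1.
v=2: v_2(a)=-4, v_2(b)=-5; units ≡ 1, 3 (mod 8); ε·ε+αω+βω = 0·1+-4·1+-5·0 ≡ 0  ⇒  (a,b)_2 = +1.
v=7: a=7^2·(≡3), b=7^2·(≡4) mod 7; (3|7)=-1, (4|7)=+1; (−1)^{2·2·3}·(-1)^2·(+1)^2 = +1.
v=∞: 969 > 0 and 102 > 0  ⇒  (a,b)_∞ = +1.
v=19: a=19^3·(≡18), b=19^2·(≡4) mod 19; (18|19)=-1, (4|19)=+1; (−1)^{3·2·9}·(-1)^2·(+1)^3 = +1.
Every local symbol is +1, so the conic 969·x² + 102·y² = z² has ℚ_v-points for all v and hence a ℚ-point; (a, b / ℚ) ≅ M_2(ℚ).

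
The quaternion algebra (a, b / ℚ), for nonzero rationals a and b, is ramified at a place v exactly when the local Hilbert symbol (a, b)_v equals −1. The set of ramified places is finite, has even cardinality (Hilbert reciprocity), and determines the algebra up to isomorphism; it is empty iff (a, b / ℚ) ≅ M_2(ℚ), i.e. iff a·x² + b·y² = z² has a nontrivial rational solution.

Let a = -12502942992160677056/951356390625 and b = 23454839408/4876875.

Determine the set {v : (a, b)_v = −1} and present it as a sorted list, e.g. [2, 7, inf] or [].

[7, 19]

(a, b) ≡ (-11, 4389) mod (ℚ^×)²; places V = {2, 3, 5, 7, 11, 13, 17, 19, ∞}.
(a,b)_5: α=-6, u≡1; β=-4, v≡1 (mod 5); (1|5)=+1, (1|5)=+1; sign (−1)^0·+1^-4·+1^-6 = +1.
(a,b)_13: α=4, u≡2; β=2, v≡7 (mod 13); (2|13)=-1, (7|13)=-1; sign (−1)^0·-1^2·-1^4 = +1.
(a,b)_7: α=6, u≡5; β=3, v≡1 (mod 7); (5|7)=-1, (1|7)=+1; sign (−1)^0·-1^3·+1^6 = -1.
(a,b)_2: α=6, β=4; u≡5, v≡5 (mod 8); ε(u)ε(v)=0·0, αω(v)=6·1, βω(u)=4·1; sum ≡ 0  ⇒  +1.
(a,b)_17: α=-4, u≡14; β=-2, v≡12 (mod 17); (14|17)=-1, (12|17)=-1; sign (−1)^0·-1^-2·-1^-4 = +1.
(a,b)_∞: sgn(-11)=−, sgn(4389)=+, so +1.
(a,b)_11: α=5, u≡10; β=3, v≡4 (mod 11); (10|11)=-1, (4|11)=+1; sign (−1)^1·-1^3·+1^5 = +1.
(a,b)_19: α=2, u≡14; β=1, v≡10 (mod 19); (14|19)=-1, (10|19)=-1; sign (−1)^0·-1^1·-1^2 = -1.
(a,b)_3: α=-6, u≡1; β=-3, v≡2 (mod 3); (1|3)=+1, (2|3)=-1; sign (−1)^0·+1^-3·-1^-6 = +1.
Ram(-11, 4389) = {7, 19}; no ℚ_7-point on the conic.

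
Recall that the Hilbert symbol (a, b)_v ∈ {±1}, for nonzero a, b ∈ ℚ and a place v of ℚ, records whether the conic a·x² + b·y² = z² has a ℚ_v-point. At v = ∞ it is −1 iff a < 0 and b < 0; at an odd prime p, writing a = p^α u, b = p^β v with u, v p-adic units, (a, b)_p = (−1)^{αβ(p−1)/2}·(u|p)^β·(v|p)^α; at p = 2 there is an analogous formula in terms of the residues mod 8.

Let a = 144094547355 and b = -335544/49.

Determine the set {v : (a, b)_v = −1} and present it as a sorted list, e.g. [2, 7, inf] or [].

[2, 11, 19, 31, 41, 43]

Mod squares: a ≡ 171337155, b ≡ -83886. Check v ∈ {∞, 2, 3, 5, 7, 11, 19, 29, 31, 41, 43}.
v=41: a=41^1·(≡15), b=41^1·(≡2) mod 41; (15|41)=-1, (2|41)=+1; (−1)^{1·1·20}·(-1)^1·(+1)^1 = -1.
v=43: a=43^1·(≡18), b=43^0·(≡19) mod 43; (18|43)=-1, (19|43)=-1; (−1)^{1·0·21}·(-1)^0·(-1)^1 = -1.
v=29: a=29^2·(≡22), b=29^0·(≡8) mod 29; (22|29)=+1, (8|29)=-1; (−1)^{2·0·14}·(+1)^0·(-1)^2 = +1.
v=2: v_2(a)=0, v_2(b)=3; units ≡ 3, 1 (mod 8); ε·ε+αω+βω = 1·0+0·0+3·1 ≡ 1  ⇒  (a,b)_2 = -1.
v=19: a=19^1·(≡15), b=19^0·(≡10) mod 19; (15|19)=-1, (10|19)=-1; (−1)^{1·0·9}·(-1)^0·(-1)^1 = -1.
v=5: a=5^1·(≡1), b=5^0·(≡4) mod 5; (1|5)=+1, (4|5)=+1; (−1)^{1·0·2}·(+1)^0·(+1)^1 = +1.
v=11: a=11^1·(≡8), b=11^1·(≡2) mod 11; (8|11)=-1, (2|11)=-1; (−1)^{1·1·5}·(-1)^1·(-1)^1 = -1.
v=7: a=7^0·(≡3), b=7^-2·(≡1) mod 7; (3|7)=-1, (1|7)=+1; (−1)^{0·-2·3}·(-1)^-2·(+1)^0 = +1.
v=3: a=3^1·(≡2), b=3^1·(≡1) mod 3; (2|3)=-1, (1|3)=+1; (−1)^{1·1·1}·(-1)^1·(+1)^1 = +1.
v=∞: 171337155 > 0 and -83886 < 0  ⇒  (a,b)_∞ = +1.
v=31: a=31^1·(≡29), b=31^1·(≡29) mod 31; (29|31)=-1, (29|31)=-1; (−1)^{1·1·15}·(-1)^1·(-1)^1 = -1.
(171337155, -83886 / ℚ) ramifies at {2, 11, 19, 31, 41, 43}: a division algebra.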